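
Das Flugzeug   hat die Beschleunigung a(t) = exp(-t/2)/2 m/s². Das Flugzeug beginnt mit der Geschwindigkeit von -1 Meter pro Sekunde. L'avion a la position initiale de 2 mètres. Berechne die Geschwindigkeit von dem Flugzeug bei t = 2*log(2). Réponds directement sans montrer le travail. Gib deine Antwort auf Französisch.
La vitesse à t = 2*log(2) est v = -1/2.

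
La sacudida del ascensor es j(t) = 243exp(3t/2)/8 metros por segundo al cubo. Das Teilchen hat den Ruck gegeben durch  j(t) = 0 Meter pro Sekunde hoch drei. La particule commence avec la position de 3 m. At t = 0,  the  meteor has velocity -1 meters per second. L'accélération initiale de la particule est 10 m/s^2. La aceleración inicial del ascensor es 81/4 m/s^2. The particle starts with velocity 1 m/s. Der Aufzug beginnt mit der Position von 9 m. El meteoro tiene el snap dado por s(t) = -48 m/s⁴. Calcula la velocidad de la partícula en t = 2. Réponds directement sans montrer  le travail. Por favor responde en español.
La velocidad en t = 2 es v = 21.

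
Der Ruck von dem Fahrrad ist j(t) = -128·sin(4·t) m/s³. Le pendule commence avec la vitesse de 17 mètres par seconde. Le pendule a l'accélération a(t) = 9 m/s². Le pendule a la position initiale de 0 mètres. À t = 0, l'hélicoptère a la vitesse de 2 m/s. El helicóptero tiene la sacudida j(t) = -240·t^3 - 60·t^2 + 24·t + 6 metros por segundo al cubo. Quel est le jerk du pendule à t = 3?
Pour résoudre ceci, nous devons prendre 1 dérivée de notre équation de l'accélération a(t) = 9. En prenant d/dt de a(t), nous trouvons j(t) = 0. Nous avons le jerk j(t) = 0. En substituant t = 3: j(3) = 0.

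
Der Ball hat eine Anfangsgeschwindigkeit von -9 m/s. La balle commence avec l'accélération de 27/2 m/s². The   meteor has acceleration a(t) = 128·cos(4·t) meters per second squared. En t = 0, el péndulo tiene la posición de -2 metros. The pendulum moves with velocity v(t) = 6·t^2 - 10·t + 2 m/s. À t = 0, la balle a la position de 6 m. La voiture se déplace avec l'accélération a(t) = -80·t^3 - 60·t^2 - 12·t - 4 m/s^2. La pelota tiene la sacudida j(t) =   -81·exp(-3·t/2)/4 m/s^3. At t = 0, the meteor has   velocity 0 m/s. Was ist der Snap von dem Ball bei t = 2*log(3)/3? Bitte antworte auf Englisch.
We must differentiate our jerk equation j(t) = -81·exp(-3·t/2)/4 1 time. Taking d/dt of j(t), we find s(t) = 243·exp(-3·t/2)/8. From the given snap equation s(t) = 243·exp(-3·t/2)/8, we substitute t = 2*log(3)/3 to get s = 81/8.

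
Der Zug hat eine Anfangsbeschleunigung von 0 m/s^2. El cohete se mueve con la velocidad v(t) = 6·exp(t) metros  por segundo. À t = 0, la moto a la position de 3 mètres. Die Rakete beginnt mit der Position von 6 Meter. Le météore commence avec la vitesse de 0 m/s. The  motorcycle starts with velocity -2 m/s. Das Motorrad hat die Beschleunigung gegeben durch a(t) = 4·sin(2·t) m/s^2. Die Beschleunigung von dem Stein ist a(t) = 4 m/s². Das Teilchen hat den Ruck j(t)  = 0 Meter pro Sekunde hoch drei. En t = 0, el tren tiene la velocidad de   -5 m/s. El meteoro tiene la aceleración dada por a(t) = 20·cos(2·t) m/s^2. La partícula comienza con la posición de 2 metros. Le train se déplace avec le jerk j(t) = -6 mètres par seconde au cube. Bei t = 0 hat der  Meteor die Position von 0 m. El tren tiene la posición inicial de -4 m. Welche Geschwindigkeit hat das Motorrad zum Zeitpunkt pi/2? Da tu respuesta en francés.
Pour résoudre ceci, nous devons prendre 1 intégrale de notre équation de l'accélération a(t) = 4·sin(2·t). L'intégrale de l'accélération, avec v(0) = -2, donne la vitesse: v(t) = -2·cos(2·t). De l'équation de la vitesse v(t) = -2·cos(2·t), nous substituons t = pi/2 pour obtenir v = 2.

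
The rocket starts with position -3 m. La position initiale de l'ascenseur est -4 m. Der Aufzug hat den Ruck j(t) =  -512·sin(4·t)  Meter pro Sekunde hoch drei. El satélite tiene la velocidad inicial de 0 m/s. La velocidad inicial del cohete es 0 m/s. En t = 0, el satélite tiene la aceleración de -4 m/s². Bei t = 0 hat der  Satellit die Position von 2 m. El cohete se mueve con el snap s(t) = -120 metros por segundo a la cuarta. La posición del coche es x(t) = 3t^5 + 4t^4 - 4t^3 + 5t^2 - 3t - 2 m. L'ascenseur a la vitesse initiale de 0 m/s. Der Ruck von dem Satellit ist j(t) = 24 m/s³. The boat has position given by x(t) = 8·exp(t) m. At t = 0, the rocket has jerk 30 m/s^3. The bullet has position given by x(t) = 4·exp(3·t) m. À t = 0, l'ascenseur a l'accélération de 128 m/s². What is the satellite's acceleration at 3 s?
To find the answer, we compute 1 integral of j(t) = 24. Taking ∫j(t)dt and applying a(0) = -4, we find a(t) = 24·t - 4. Using a(t) = 24·t - 4 and substituting t = 3, we find a = 68.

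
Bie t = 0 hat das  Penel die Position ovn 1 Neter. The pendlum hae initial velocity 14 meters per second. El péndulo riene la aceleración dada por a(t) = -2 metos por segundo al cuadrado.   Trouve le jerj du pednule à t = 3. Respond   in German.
Ausgehend von der Beschleunigung a(t) = -2, nehmen wir 1 Ableitung. Mit d/dt von a(t) finden wir j(t) = 0. Mit j(t) = 0 und Einsetzen von t = 3, finden wir j = 0.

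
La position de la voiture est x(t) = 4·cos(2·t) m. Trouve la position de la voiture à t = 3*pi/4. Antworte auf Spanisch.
De la ecuación de la posición x(t) = 4·cos(2·t), sustituimos t = 3*pi/4 para obtener x = 0.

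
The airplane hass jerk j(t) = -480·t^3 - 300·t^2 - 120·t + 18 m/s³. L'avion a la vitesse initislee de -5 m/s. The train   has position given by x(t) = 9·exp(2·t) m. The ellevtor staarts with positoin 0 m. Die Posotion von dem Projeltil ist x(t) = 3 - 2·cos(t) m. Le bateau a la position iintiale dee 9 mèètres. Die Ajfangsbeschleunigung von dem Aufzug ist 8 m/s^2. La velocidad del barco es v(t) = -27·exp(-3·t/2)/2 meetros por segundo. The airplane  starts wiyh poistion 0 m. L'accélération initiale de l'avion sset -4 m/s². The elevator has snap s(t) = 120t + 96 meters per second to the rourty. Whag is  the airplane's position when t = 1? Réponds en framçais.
Pour résoudre ceci, nous devons prendre 3 primitives de notre équation du jerk j(t) = -480·t^3 - 300·t^2 - 120·t + 18. L'intégrale du jerk, avec a(0) = -4, donne l'accélération: a(t) = -120·t^4 - 100·t^3 - 60·t^2 + 18·t - 4. L'intégrale de l'accélération est la vitesse. En utilisant v(0) = -5, nous obtenons v(t) = -24·t^5 - 25·t^4 - 20·t^3 + 9·t^2 - 4·t - 5. En intégrant la vitesse et en utilisant la condition initiale x(0) = 0, nous obtenons x(t) = -4·t^6 - 5·t^5 - 5·t^4 + 3·t^3 - 2·t^2 - 5·t. De l'équation de la position x(t) = -4·t^6 - 5·t^5 - 5·t^4 + 3·t^3 - 2·t^2 - 5·t, nous substituons t = 1 pour obtenir x = -18.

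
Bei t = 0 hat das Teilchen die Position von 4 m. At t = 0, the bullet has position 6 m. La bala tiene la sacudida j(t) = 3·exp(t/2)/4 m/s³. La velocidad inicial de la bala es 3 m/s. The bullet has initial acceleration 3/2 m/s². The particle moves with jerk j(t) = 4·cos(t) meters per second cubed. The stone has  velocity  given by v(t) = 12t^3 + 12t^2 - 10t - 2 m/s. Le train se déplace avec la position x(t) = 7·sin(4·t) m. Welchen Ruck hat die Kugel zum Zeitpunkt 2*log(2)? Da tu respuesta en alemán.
Mit j(t) = 3·exp(t/2)/4 und Einsetzen von t = 2*log(2), finden wir j = 3/2.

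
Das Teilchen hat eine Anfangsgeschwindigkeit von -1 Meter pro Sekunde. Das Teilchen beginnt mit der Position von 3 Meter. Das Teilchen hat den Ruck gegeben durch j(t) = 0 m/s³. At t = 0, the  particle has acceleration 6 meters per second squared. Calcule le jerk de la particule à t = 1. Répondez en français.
En utilisant j(t) = 0 et en substituant t = 1, nous trouvons j = 0.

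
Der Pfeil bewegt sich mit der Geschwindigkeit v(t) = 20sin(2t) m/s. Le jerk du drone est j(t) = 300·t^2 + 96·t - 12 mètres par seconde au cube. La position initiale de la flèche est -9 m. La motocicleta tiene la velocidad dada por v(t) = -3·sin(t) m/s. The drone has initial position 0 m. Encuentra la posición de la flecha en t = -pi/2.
Partiendo de la velocidad v(t) = 20·sin(2·t), tomamos 1 antiderivada. La integral de la velocidad, con x(0) = -9, da la posición: x(t) = 1 - 10·cos(2·t). De la ecuación de la posición x(t) = 1 - 10·cos(2·t), sustituimos t = -pi/2 para obtener x = 11.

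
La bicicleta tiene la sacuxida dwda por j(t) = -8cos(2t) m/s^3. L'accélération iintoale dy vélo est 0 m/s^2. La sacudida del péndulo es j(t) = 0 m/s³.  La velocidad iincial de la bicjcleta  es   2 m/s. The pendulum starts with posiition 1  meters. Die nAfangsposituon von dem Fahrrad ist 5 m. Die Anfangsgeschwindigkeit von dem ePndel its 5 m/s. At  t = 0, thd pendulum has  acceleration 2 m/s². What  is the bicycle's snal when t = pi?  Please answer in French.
En partant du jerk j(t) = -8·cos(2·t), nous prenons 1 dérivée. En prenant d/dt de j(t), nous trouvons s(t) = 16·sin(2·t). En utilisant s(t) = 16·sin(2·t) et en substituant t = pi, nous trouvons s = 0.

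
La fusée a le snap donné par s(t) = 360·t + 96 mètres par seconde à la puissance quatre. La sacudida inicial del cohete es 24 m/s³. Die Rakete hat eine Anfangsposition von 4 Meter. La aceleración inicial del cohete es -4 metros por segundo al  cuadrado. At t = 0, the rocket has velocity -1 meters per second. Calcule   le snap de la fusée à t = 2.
De l'équation du snap s(t) = 360·t + 96, nous substituons t = 2 pour obtenir s = 816.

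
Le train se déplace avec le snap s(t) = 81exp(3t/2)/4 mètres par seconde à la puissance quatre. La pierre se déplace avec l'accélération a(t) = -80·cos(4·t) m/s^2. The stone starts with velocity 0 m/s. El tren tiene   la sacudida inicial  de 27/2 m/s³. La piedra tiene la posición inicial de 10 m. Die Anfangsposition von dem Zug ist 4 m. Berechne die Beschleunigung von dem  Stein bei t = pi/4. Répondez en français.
De l'équation de l'accélération a(t) = -80·cos(4·t), nous substituons t = pi/4 pour obtenir a = 80.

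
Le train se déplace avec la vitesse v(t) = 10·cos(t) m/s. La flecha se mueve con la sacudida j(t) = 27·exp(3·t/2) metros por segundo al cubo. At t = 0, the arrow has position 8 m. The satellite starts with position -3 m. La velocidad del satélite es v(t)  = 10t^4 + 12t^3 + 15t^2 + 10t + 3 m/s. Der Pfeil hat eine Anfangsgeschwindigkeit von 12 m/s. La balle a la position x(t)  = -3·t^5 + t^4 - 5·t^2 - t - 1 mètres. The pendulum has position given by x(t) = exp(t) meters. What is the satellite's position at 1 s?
To solve this, we need to take 1 antiderivative of our velocity equation v(t) = 10·t^4 + 12·t^3 + 15·t^2 + 10·t + 3. The integral of velocity is position. Using x(0) = -3, we get x(t) = 2·t^5 + 3·t^4 + 5·t^3 + 5·t^2 + 3·t - 3. Using x(t) = 2·t^5 + 3·t^4 + 5·t^3 + 5·t^2 + 3·t - 3 and substituting t = 1, we find x = 15.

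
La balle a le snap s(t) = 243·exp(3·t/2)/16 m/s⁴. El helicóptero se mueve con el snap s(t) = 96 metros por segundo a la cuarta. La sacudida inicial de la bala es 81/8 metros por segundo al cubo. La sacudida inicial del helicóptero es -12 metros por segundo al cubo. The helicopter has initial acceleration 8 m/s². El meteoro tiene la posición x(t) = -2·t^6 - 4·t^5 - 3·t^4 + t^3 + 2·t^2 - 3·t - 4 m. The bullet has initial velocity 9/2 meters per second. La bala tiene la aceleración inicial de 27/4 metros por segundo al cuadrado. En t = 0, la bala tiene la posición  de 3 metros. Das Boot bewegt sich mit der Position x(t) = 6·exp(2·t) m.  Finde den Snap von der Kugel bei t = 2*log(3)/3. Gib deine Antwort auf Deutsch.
Aus der Gleichung für den Snap s(t) = 243·exp(3·t/2)/16, setzen wir t = 2*log(3)/3 ein und erhalten s = 729/16.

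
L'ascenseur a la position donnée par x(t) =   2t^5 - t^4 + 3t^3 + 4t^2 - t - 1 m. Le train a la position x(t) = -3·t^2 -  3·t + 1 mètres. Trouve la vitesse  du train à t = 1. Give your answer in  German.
Ausgehend von der Position x(t) = -3·t^2 - 3·t + 1, nehmen wir 1 Ableitung. Die Ableitung von der Position ergibt die Geschwindigkeit: v(t) = -6·t - 3. Mit v(t) = -6·t - 3 und Einsetzen von t = 1, finden wir v = -9.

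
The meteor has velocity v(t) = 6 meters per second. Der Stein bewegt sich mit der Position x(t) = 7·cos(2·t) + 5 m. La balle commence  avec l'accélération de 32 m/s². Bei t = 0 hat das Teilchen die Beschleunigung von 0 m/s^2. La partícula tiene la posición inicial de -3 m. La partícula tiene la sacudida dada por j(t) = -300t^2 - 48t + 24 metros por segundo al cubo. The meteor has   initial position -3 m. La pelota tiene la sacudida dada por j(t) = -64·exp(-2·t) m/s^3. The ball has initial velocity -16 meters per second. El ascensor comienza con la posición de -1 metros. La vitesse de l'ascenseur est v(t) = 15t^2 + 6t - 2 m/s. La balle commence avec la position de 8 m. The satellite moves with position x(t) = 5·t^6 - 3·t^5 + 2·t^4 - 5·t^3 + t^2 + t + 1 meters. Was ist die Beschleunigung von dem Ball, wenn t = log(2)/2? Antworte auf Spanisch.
Debemos encontrar la antiderivada de nuestra ecuación de la sacudida j(t) = -64·exp(-2·t) 1 vez. Tomando ∫j(t)dt y aplicando a(0) = 32, encontramos a(t) = 32·exp(-2·t). De la ecuación de la aceleración a(t) = 32·exp(-2·t), sustituimos t = log(2)/2 para obtener a = 16.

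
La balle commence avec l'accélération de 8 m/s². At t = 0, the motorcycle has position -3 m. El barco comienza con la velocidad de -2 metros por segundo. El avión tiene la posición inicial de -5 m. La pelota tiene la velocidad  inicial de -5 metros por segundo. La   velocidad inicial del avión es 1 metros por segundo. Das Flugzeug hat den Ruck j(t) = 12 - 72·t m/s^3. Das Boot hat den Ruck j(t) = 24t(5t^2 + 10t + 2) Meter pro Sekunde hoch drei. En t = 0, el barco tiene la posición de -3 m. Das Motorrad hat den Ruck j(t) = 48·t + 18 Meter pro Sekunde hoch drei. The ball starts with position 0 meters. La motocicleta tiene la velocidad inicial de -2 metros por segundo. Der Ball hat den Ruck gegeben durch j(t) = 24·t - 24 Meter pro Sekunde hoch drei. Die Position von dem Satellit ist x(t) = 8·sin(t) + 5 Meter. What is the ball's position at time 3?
Starting from jerk j(t) = 24·t - 24, we take 3 antiderivatives. Taking ∫j(t)dt and applying a(0) = 8, we find a(t) = 12·t^2 - 24·t + 8. Integrating acceleration and using the initial condition v(0) = -5, we get v(t) = 4·t^3 - 12·t^2 + 8·t - 5. The integral of velocity, with x(0) = 0, gives position: x(t) = t^4 - 4·t^3 + 4·t^2 - 5·t. We have position x(t) = t^4 - 4·t^3 + 4·t^2 - 5·t. Substituting t = 3: x(3) = -6.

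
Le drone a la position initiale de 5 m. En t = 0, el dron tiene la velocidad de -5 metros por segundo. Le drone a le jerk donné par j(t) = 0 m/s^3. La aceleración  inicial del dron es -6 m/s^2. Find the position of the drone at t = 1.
To find the answer, we compute 3 antiderivatives of j(t) = 0. Taking ∫j(t)dt and applying a(0) = -6, we find a(t) = -6. Taking ∫a(t)dt and applying v(0) = -5, we find v(t) = -6·t - 5. The integral of velocity is position. Using x(0) = 5, we get x(t) = -3·t^2 - 5·t + 5. Using x(t) = -3·t^2 - 5·t + 5 and substituting t = 1, we find x = -3.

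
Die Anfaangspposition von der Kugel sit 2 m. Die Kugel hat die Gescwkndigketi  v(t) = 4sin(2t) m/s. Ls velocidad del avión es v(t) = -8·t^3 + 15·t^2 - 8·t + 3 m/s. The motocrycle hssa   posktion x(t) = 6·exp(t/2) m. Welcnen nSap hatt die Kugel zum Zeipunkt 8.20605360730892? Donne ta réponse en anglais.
Starting from velocity v(t) = 4·sin(2·t), we take 3 derivatives. Taking d/dt of v(t), we find a(t) = 8·cos(2·t). Differentiating acceleration, we get jerk: j(t) = -16·sin(2·t). Differentiating jerk, we get snap: s(t) = -32·cos(2·t). We have snap s(t) = -32·cos(2·t). Substituting t = 8.20605360730892: s(8.20605360730892) = 24.3893127727330.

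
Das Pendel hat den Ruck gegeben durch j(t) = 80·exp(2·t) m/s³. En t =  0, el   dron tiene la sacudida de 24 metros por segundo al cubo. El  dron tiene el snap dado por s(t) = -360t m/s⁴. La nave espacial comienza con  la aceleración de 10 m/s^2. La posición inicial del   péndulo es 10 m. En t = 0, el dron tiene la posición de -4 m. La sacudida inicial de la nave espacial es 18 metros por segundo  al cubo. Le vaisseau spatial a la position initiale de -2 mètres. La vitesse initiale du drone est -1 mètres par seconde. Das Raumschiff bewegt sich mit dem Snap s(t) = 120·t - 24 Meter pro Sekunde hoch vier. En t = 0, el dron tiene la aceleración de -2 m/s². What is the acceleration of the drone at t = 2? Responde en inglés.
We must find the integral of our snap equation s(t) = -360·t 2 times. Finding the integral of s(t) and using j(0) = 24: j(t) = 24 - 180·t^2. The integral of jerk, with a(0) = -2, gives acceleration: a(t) = -60·t^3 + 24·t - 2. From the given acceleration equation a(t) = -60·t^3 + 24·t - 2, we substitute t = 2 to get a = -434.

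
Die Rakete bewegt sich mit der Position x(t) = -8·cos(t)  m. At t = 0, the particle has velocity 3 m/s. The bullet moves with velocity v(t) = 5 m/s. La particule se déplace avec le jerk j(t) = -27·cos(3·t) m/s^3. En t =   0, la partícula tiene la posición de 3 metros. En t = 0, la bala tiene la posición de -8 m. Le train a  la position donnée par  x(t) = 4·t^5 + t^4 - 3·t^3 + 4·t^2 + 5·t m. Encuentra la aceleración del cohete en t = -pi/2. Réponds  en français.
Pour résoudre ceci, nous devons prendre 2 dérivées de notre équation de la position x(t) = -8·cos(t). En dérivant la position, nous obtenons la vitesse: v(t) = 8·sin(t). En prenant d/dt de v(t), nous trouvons a(t) = 8·cos(t). Nous avons l'accélération a(t) = 8·cos(t). En substituant t = -pi/2: a(-pi/2) = 0.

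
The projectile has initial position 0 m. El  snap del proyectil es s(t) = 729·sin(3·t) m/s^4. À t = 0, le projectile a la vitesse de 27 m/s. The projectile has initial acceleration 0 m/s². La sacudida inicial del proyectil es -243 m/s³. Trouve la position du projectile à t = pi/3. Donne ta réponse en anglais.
To solve this, we need to take 4 antiderivatives of our snap equation s(t) = 729·sin(3·t). The integral of snap is jerk. Using j(0) = -243, we get j(t) = -243·cos(3·t). Taking ∫j(t)dt and applying a(0) = 0, we find a(t) = -81·sin(3·t). Integrating acceleration and using the initial condition v(0) = 27, we get v(t) = 27·cos(3·t). Integrating velocity and using the initial condition x(0) = 0, we get x(t) = 9·sin(3·t). From the given position equation x(t) = 9·sin(3·t), we substitute t = pi/3 to get x = 0.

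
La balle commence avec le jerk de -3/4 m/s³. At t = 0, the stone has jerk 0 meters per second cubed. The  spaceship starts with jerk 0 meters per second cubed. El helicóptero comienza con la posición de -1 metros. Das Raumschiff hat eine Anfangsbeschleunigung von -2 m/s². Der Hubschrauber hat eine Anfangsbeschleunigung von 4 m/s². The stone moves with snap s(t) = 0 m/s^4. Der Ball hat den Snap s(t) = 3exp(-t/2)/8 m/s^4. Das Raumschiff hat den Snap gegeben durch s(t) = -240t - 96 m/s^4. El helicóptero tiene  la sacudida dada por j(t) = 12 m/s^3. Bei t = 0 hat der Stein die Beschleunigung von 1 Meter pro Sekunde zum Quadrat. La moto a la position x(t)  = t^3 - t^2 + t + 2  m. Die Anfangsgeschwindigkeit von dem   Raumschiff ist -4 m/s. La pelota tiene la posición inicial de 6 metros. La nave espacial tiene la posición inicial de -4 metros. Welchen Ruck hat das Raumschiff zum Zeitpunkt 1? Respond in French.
En partant du snap s(t) = -240·t - 96, nous prenons 1 intégrale. L'intégrale du snap, avec j(0) = 0, donne le jerk: j(t) = 24·t·(-5·t - 4). De l'équation du jerk j(t) = 24·t·(-5·t - 4), nous substituons t = 1 pour obtenir j = -216.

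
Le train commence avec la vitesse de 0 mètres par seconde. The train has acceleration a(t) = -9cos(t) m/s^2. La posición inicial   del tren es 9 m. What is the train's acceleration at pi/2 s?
From the given acceleration equation a(t) = -9·cos(t), we substitute t = pi/2 to get a = 0.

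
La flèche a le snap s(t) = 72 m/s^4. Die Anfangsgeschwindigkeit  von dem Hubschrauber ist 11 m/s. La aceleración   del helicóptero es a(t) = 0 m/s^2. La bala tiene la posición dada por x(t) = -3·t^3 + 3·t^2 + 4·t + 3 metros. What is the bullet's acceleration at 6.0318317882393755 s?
We must differentiate our position equation x(t) = -3·t^3 + 3·t^2 + 4·t + 3 2 times. The derivative of position gives velocity: v(t) = -9·t^2 + 6·t + 4. Taking d/dt of v(t), we find a(t) = 6 - 18·t. Using a(t) = 6 - 18·t and substituting t = 6.0318317882393755, we find a = -102.572972188309.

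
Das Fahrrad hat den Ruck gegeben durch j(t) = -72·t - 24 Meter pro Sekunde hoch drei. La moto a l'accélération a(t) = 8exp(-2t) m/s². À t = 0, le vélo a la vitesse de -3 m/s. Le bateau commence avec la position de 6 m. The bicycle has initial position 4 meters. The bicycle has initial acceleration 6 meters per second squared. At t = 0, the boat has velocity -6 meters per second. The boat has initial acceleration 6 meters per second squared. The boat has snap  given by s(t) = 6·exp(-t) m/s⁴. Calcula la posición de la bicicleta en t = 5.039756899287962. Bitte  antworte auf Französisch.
Pour résoudre ceci, nous devons prendre 3 primitives de notre équation du jerk j(t) = -72·t - 24. En prenant ∫j(t)dt et en appliquant a(0) = 6, nous trouvons a(t) = -36·t^2 - 24·t + 6. En intégrant l'accélération et en utilisant la condition initiale v(0) = -3, nous obtenons v(t) = -12·t^3 - 12·t^2 + 6·t - 3. La primitive de la vitesse, avec x(0) = 4, donne la position: x(t) = -3·t^4 - 4·t^3 + 3·t^2 - 3·t + 4. Nous avons la position x(t) = -3·t^4 - 4·t^3 + 3·t^2 - 3·t + 4. En substituant t = 5.039756899287962: x(5.039756899287962) = -2382.29438150275.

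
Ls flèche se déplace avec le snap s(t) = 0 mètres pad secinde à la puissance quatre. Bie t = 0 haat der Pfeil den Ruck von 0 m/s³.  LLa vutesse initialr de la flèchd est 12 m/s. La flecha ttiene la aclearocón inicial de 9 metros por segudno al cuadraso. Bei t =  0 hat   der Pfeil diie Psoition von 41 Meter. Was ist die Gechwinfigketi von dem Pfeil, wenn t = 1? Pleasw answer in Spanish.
Para resolver esto, necesitamos tomar 3 integrales de nuestra ecuación del snap s(t) = 0. La integral del snap es la sacudida. Usando j(0) = 0, obtenemos j(t) = 0. La antiderivada de la sacudida es la aceleración. Usando a(0) = 9, obtenemos a(t) = 9. La antiderivada de la aceleración es la velocidad. Usando v(0) = 12, obtenemos v(t) = 9·t + 12. De la ecuación de la velocidad v(t) = 9·t + 12, sustituimos t = 1 para obtener v = 21.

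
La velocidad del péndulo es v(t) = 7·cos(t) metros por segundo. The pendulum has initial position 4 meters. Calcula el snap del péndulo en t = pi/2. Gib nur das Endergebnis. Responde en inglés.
The answer is 7.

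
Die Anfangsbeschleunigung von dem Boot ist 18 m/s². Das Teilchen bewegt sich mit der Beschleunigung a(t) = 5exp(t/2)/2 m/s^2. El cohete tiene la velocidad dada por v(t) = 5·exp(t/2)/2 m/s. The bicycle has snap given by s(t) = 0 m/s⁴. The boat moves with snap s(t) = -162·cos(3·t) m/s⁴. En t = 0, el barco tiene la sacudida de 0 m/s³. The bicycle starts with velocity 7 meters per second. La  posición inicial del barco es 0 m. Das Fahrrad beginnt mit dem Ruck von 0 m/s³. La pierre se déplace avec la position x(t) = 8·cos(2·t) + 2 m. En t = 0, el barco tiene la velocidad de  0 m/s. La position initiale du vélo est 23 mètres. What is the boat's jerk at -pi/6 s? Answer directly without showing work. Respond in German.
Bei t = -pi/6, j = 54.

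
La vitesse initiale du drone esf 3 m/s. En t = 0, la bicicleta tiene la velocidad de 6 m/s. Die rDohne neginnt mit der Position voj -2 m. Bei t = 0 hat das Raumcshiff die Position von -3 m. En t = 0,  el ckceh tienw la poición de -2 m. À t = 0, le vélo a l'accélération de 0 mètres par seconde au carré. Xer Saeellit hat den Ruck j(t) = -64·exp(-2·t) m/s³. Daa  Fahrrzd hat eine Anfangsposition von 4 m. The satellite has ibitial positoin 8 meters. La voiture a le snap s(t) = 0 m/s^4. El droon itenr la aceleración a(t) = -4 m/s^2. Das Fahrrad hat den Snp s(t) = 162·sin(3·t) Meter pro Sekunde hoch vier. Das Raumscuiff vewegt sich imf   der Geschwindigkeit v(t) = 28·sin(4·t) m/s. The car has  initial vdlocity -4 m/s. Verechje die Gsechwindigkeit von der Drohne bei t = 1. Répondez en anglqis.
Starting from acceleration a(t) = -4, we take 1 antiderivative. Finding the antiderivative of a(t) and using v(0) = 3: v(t) = 3 - 4·t. Using v(t) = 3 - 4·t and substituting t = 1, we find v = -1.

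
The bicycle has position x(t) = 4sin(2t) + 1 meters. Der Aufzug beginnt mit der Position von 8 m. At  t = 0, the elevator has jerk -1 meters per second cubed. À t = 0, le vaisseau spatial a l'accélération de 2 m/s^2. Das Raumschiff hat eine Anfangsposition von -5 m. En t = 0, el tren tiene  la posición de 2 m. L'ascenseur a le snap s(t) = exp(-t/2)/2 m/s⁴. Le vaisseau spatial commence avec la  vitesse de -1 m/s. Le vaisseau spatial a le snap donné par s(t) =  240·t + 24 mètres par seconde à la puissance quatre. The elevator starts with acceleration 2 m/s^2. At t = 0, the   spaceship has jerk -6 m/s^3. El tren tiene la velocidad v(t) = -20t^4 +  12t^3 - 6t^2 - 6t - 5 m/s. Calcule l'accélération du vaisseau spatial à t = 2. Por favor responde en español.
Para resolver esto, necesitamos tomar 2 integrales de nuestra ecuación del snap s(t) = 240·t + 24. La integral del snap, con j(0) = -6, da la sacudida: j(t) = 120·t^2 + 24·t - 6. La integral de la sacudida es la aceleración. Usando a(0) = 2, obtenemos a(t) = 40·t^3 + 12·t^2 - 6·t + 2. Tenemos la aceleración a(t) = 40·t^3 + 12·t^2 - 6·t + 2. Sustituyendo t = 2: a(2) = 358.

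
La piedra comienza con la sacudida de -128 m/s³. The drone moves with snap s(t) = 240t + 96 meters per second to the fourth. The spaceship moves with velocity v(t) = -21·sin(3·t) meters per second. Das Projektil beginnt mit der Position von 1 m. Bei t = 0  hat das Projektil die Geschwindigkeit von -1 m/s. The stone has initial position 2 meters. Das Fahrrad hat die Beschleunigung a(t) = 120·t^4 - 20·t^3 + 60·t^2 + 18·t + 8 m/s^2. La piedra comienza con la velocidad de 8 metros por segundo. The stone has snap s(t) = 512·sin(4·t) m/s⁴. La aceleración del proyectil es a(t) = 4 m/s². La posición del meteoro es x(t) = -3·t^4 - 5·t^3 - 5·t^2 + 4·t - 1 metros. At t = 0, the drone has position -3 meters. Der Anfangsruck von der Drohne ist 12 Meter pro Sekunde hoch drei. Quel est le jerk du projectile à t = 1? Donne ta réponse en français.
En partant de l'accélération a(t) = 4, nous prenons 1 dérivée. En dérivant l'accélération, nous obtenons le jerk: j(t) = 0. Nous avons le jerk j(t) = 0. En substituant t = 1: j(1) = 0.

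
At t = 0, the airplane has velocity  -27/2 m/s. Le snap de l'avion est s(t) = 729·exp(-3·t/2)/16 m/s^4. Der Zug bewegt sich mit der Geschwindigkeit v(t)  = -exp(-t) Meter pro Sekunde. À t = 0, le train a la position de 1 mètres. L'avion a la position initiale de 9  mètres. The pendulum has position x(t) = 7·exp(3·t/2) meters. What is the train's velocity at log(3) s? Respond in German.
Aus der Gleichung für die Geschwindigkeit v(t) = -exp(-t), setzen wir t = log(3) ein und erhalten v = -1/3.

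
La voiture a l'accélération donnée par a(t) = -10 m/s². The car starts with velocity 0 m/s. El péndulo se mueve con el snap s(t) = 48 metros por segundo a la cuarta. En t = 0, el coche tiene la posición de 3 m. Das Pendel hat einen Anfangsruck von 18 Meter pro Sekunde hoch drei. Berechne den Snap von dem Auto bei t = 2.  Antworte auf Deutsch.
Wir müssen unsere Gleichung für die Beschleunigung a(t) = -10 2-mal ableiten. Die Ableitung von der Beschleunigung ergibt den Ruck: j(t) = 0. Durch Ableiten von dem Ruck erhalten wir den Snap: s(t) = 0. Wir haben den Snap s(t) = 0. Durch Einsetzen von t = 2: s(2) = 0.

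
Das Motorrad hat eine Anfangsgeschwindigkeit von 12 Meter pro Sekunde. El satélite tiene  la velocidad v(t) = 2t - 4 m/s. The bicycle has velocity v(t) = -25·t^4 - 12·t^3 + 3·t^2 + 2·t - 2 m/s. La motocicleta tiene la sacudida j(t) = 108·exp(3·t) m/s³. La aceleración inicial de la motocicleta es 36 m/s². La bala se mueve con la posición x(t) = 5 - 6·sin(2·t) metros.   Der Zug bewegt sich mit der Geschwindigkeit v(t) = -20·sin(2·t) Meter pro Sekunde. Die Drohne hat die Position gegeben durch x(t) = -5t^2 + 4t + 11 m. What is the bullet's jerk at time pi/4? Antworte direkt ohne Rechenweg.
At t = pi/4, j = 0.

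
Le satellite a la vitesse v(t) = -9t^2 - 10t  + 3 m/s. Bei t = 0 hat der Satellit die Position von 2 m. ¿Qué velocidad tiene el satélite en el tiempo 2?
Tenemos la velocidad v(t) = -9·t^2 - 10·t + 3. Sustituyendo t = 2: v(2) = -53.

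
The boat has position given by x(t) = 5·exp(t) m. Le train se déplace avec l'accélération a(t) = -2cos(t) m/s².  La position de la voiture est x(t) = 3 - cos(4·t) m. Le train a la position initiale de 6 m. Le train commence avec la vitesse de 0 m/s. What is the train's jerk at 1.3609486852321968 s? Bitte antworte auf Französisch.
En partant de l'accélération a(t) = -2·cos(t), nous prenons 1 dérivée. En dérivant l'accélération, nous obtenons le jerk: j(t) = 2·sin(t). Nous avons le jerk j(t) = 2·sin(t). En substituant t = 1.3609486852321968: j(1.3609486852321968) = 1.95612532799409.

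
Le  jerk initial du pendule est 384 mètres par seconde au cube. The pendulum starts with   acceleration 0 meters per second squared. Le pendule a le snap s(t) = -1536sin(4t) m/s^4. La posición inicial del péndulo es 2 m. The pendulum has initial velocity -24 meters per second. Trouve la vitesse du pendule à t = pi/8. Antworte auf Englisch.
We need to integrate our snap equation s(t) = -1536·sin(4·t) 3 times. Taking ∫s(t)dt and applying j(0) = 384, we find j(t) = 384·cos(4·t). Taking ∫j(t)dt and applying a(0) = 0, we find a(t) = 96·sin(4·t). The integral of acceleration is velocity. Using v(0) = -24, we get v(t) = -24·cos(4·t). We have velocity v(t) = -24·cos(4·t). Substituting t = pi/8: v(pi/8) = 0.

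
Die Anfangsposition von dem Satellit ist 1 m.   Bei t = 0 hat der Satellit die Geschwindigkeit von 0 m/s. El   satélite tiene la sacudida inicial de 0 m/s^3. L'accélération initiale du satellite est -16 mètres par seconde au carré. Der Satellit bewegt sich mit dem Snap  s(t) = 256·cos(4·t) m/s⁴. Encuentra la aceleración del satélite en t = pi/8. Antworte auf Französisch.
En partant du snap s(t) = 256·cos(4·t), nous prenons 2 intégrales. La primitive du snap est le jerk. En utilisant j(0) = 0, nous obtenons j(t) = 64·sin(4·t). En intégrant le jerk et en utilisant la condition initiale a(0) = -16, nous obtenons a(t) = -16·cos(4·t). En utilisant a(t) = -16·cos(4·t) et en substituant t = pi/8, nous trouvons a = 0.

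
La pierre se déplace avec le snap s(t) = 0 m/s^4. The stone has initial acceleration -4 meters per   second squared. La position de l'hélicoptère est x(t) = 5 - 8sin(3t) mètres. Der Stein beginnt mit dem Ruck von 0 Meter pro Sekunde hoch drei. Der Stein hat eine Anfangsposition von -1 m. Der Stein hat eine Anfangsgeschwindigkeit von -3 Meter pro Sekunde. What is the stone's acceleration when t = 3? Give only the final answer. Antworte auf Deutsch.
Die Beschleunigung bei t = 3 ist a = -4.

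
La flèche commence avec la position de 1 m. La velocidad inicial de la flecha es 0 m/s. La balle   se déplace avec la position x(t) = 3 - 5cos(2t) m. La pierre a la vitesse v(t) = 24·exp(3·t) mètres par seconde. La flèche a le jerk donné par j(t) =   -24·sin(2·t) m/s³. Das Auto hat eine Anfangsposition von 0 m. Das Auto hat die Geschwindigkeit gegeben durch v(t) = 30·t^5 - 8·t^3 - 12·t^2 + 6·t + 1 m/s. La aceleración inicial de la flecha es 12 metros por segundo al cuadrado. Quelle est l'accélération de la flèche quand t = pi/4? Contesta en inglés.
Starting from jerk j(t) = -24·sin(2·t), we take 1 antiderivative. Finding the integral of j(t) and using a(0) = 12: a(t) = 12·cos(2·t). We have acceleration a(t) = 12·cos(2·t). Substituting t = pi/4: a(pi/4) = 0.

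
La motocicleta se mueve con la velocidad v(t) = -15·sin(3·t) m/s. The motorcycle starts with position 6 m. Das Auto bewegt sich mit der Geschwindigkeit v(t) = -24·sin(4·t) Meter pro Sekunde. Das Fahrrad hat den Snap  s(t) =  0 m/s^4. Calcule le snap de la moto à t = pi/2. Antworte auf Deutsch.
Wir müssen unsere Gleichung für die Geschwindigkeit v(t) = -15·sin(3·t) 3-mal ableiten. Durch Ableiten von der Geschwindigkeit erhalten wir die Beschleunigung: a(t) = -45·cos(3·t). Durch Ableiten von der Beschleunigung erhalten wir den Ruck: j(t) = 135·sin(3·t). Durch Ableiten von dem Ruck erhalten wir den Snap: s(t) = 405·cos(3·t). Wir haben den Snap s(t) = 405·cos(3·t). Durch Einsetzen von t = pi/2: s(pi/2) = 0.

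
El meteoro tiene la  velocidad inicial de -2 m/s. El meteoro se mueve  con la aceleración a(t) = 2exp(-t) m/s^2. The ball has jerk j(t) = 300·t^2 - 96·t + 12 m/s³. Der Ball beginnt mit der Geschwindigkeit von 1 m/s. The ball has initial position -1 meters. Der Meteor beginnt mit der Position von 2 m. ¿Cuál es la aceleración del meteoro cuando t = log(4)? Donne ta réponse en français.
De l'équation de l'accélération a(t) = 2·exp(-t), nous substituons t = log(4) pour obtenir a = 1/2.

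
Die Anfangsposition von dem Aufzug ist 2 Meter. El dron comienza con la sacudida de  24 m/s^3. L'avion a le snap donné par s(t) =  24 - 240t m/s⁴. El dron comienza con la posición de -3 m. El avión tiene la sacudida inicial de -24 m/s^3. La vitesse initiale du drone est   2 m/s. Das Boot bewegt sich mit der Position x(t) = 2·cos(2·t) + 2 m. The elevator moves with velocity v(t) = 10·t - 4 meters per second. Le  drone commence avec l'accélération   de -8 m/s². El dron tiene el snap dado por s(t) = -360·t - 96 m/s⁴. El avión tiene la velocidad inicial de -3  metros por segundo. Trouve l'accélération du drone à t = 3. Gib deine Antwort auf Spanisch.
Para resolver esto, necesitamos tomar 2 antiderivadas de nuestra ecuación del snap s(t) = -360·t - 96. Integrando el snap y usando la condición inicial j(0) = 24, obtenemos j(t) = -180·t^2 - 96·t + 24. Tomando ∫j(t)dt y aplicando a(0) = -8, encontramos a(t) = -60·t^3 - 48·t^2 + 24·t - 8. Tenemos la aceleración a(t) = -60·t^3 - 48·t^2 + 24·t - 8. Sustituyendo t = 3: a(3) = -1988.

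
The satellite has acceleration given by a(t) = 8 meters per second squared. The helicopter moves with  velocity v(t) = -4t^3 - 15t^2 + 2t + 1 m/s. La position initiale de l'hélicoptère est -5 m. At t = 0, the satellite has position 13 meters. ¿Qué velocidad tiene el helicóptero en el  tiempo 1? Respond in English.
From the given velocity equation v(t) = -4·t^3 - 15·t^2 + 2·t + 1, we substitute t = 1 to get v = -16.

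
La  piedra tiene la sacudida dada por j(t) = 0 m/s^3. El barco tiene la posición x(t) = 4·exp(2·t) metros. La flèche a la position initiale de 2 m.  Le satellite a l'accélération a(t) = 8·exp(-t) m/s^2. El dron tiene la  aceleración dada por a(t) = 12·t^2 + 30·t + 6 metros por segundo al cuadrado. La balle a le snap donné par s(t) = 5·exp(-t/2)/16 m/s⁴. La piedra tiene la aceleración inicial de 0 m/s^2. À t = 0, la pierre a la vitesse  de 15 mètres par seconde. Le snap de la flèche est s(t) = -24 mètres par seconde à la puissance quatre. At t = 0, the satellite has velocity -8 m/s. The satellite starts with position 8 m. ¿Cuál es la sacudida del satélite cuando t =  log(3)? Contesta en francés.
En partant de l'accélération a(t) = 8·exp(-t), nous prenons 1 dérivée. La dérivée de l'accélération donne le jerk: j(t) = -8·exp(-t). Nous avons le jerk j(t) = -8·exp(-t). En substituant t = log(3): j(log(3)) = -8/3.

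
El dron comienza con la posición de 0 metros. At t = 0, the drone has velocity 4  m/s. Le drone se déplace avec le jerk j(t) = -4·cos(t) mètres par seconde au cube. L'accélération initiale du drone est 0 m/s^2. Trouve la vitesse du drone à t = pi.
Nous devons trouver l'intégrale de notre équation du jerk j(t) = -4·cos(t) 2 fois. La primitive du jerk est l'accélération. En utilisant a(0) = 0, nous obtenons a(t) = -4·sin(t). La primitive de l'accélération est la vitesse. En utilisant v(0) = 4, nous obtenons v(t) = 4·cos(t). De l'équation de la vitesse v(t) = 4·cos(t), nous substituons t = pi pour obtenir v = -4.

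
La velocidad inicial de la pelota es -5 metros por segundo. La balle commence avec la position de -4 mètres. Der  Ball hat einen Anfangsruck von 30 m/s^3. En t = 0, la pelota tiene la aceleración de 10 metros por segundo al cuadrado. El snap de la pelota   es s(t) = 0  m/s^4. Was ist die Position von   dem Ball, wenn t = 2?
Um dies zu lösen, müssen wir 4 Integrale unserer Gleichung für den Snap s(t) = 0 finden. Das Integral von dem Snap ist der Ruck. Mit j(0) = 30 erhalten wir j(t) = 30. Mit ∫j(t)dt und Anwendung von a(0) = 10, finden wir a(t) = 30·t + 10. Durch Integration von der Beschleunigung und Verwendung der Anfangsbedingung v(0) = -5, erhalten wir v(t) = 15·t^2 + 10·t - 5. Durch Integration von der Geschwindigkeit und Verwendung der Anfangsbedingung x(0) = -4, erhalten wir x(t) = 5·t^3 + 5·t^2 - 5·t - 4. Wir haben die Position x(t) = 5·t^3 + 5·t^2 - 5·t - 4. Durch Einsetzen von t = 2: x(2) = 46.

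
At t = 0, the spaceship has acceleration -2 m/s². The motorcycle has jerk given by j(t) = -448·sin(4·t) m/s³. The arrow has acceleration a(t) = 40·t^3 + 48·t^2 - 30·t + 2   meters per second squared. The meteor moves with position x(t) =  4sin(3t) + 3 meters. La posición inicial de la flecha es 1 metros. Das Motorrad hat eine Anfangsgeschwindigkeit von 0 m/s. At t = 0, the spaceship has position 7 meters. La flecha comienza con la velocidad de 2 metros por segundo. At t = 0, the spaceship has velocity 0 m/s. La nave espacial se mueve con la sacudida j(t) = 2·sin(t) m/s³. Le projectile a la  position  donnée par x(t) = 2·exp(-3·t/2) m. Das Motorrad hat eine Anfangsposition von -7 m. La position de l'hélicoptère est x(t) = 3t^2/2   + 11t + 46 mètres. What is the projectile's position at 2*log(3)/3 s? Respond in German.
Mit x(t) = 2·exp(-3·t/2) und Einsetzen von t = 2*log(3)/3, finden wir x = 2/3.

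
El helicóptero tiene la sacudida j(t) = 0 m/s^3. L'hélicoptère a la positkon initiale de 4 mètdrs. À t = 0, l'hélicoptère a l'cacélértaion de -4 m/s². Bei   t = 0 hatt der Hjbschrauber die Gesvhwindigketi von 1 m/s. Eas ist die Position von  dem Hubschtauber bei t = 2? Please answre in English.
We must find the integral of our jerk equation j(t) = 0 3 times. Integrating jerk and using the initial condition a(0) = -4, we get a(t) = -4. The integral of acceleration is velocity. Using v(0) = 1, we get v(t) = 1 - 4·t. Taking ∫v(t)dt and applying x(0) = 4, we find x(t) = -2·t^2 + t + 4. We have position x(t) = -2·t^2 + t + 4. Substituting t = 2: x(2) = -2.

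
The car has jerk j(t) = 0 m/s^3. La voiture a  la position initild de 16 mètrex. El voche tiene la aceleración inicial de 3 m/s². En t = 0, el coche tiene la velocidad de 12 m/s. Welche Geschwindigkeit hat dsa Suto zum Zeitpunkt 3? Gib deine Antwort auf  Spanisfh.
Necesitamos integrar nuestra ecuación de la sacudida j(t) = 0 2 veces. La antiderivada de la sacudida es la aceleración. Usando a(0) = 3, obtenemos a(t) = 3. Tomando ∫a(t)dt y aplicando v(0) = 12, encontramos v(t) = 3·t + 12. De la ecuación de la velocidad v(t) = 3·t + 12, sustituimos t = 3 para obtener v = 21.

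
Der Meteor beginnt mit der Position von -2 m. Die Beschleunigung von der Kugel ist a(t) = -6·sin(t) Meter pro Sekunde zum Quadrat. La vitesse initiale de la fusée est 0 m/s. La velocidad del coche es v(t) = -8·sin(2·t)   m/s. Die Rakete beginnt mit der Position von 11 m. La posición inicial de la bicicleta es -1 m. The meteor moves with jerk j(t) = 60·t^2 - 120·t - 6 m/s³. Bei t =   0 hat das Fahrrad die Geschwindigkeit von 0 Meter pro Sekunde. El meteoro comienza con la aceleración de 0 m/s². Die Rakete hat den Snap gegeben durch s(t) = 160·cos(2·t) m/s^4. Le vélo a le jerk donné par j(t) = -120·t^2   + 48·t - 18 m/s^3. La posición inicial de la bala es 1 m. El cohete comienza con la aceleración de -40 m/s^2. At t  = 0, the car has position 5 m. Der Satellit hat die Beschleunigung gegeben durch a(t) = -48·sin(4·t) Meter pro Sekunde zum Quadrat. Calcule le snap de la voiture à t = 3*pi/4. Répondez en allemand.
Ausgehend von der Geschwindigkeit v(t) = -8·sin(2·t), nehmen wir 3 Ableitungen. Mit d/dt von v(t) finden wir a(t) = -16·cos(2·t). Die Ableitung von der Beschleunigung ergibt den Ruck: j(t) = 32·sin(2·t). Durch Ableiten von dem Ruck erhalten wir den Snap: s(t) = 64·cos(2·t). Wir haben den Snap s(t) = 64·cos(2·t). Durch Einsetzen von t = 3*pi/4: s(3*pi/4) = 0.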